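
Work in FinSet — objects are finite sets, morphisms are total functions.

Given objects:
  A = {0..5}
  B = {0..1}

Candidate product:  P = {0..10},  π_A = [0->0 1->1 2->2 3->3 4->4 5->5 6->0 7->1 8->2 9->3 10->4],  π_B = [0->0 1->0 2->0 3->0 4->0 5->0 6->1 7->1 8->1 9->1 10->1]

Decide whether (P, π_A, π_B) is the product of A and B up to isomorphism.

Answer: NOT A VALID PRODUCT — |P|=11 ≠ |A|·|B|=12

Derivation:
|A|·|B| = 6·2 = 12;  |P| = 11
  → cardinalities differ; no bijection possible.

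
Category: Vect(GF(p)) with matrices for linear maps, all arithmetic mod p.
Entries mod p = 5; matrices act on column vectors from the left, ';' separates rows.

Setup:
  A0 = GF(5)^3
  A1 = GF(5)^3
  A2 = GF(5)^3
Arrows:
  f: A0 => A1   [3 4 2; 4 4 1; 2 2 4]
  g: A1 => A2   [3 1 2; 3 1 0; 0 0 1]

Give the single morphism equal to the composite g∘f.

Answer: [2 0 0; 3 1 2; 2 2 4]

Trace:
  e0=(1,0,0) f=>(3,4,2) g=>(2,3,2)
  e1=(0,1,0) f=>(4,4,2) g=>(0,1,2)
  e2=(0,0,1) f=>(2,1,4) g=>(0,2,4)
composite: [2 0 0; 3 1 2; 2 2 4]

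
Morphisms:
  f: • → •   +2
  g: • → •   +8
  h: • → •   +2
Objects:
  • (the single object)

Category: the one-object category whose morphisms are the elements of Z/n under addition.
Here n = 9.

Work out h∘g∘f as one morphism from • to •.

Answer: +3

Work:
  0 +2≡2 +8≡1 +2≡3  (mod 9)
composite: +3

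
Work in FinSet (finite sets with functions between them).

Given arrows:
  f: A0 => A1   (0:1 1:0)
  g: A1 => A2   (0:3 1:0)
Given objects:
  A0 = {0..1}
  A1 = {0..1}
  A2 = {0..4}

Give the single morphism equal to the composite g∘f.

  0 f=>1 g=>0
  1 f=>0 g=>3
composite: (0:0 1:3)

Answer: (0:0 1:3)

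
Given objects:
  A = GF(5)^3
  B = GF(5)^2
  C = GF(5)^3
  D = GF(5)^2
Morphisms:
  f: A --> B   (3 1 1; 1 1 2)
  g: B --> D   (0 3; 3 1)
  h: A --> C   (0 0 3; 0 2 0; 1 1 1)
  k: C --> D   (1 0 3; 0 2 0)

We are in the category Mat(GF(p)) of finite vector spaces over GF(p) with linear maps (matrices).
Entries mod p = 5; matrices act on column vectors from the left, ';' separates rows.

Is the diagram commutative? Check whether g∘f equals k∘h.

Answer: COMMUTES

Work:
Along f;g (path 1):
  e0=[1,0,0] f-->[3,1] g-->[3,0]
  e1=[0,1,0] f-->[1,1] g-->[3,4]
  e2=[0,0,1] f-->[1,2] g-->[1,0]
  result₁ = (3 3 1; 0 4 0)
Along h;k (path 2):
  e0=[1,0,0] h-->[0,0,1] k-->[3,0]
  e1=[0,1,0] h-->[0,2,1] k-->[3,4]
  e2=[0,0,1] h-->[3,0,1] k-->[1,0]
  result₂ = (3 3 1; 0 4 0)
Equal? YES — commutes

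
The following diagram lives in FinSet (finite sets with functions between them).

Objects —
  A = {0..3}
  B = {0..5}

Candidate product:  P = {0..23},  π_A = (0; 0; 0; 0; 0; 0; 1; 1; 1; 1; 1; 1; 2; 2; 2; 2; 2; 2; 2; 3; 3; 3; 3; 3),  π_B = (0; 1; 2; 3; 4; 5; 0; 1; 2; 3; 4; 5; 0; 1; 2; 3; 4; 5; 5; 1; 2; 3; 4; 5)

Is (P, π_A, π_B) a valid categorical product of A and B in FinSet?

|A|·|B| = 4·6 = 24;  |P| = 24
Check the pairing map k ↦ (π_A(k), π_B(k)):
  0 ↦ (0,0)
  1 ↦ (0,1)
  2 ↦ (0,2)
  3 ↦ (0,3)
  4 ↦ (0,4)
  5 ↦ (0,5)
  6 ↦ (1,0)
  7 ↦ (1,1)
  8 ↦ (1,2)
  9 ↦ (1,3)
  10 ↦ (1,4)
  11 ↦ (1,5)
  12 ↦ (2,0)
  13 ↦ (2,1)
  14 ↦ (2,2)
  15 ↦ (2,3)
  16 ↦ (2,4)
  17 ↦ (2,5)
  18 ↦ (2,5)  ✗ repeats pair of k=17
  19 ↦ (3,1)
  20 ↦ (3,2)
  21 ↦ (3,3)
  22 ↦ (3,4)
  23 ↦ (3,5)
distinct pairs in image: 23 / 24 needed
  → (2,5) hit at k=17 and k=18

Answer: NOT A VALID PRODUCT — duplicate pair at indices 17,18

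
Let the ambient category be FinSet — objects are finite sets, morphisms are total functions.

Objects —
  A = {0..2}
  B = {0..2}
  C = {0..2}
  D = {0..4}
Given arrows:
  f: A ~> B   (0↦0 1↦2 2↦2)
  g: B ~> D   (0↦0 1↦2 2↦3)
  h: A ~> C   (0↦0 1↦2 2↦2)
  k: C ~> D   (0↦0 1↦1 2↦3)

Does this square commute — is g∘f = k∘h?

Answer: COMMUTES

Work:
Path 1 = f;g:
  0 f~>0 g~>0
  1 f~>2 g~>3
  2 f~>2 g~>3
  result₁ = (0↦0 1↦3 2↦3)
Path 2 = h;k:
  0 h~>0 k~>0
  1 h~>2 k~>3
  2 h~>2 k~>3
  result₂ = (0↦0 1↦3 2↦3)
Equal? equal; square commutes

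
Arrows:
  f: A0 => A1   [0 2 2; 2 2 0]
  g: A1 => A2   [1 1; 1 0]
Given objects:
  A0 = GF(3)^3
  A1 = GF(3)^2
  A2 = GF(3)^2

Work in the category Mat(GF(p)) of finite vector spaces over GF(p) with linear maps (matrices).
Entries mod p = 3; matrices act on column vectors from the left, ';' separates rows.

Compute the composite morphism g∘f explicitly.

Answer: [2 1 2; 0 2 2]

Work:
  e0=[1,0,0] f=>[0,2] g=>[2,0]
  e1=[0,1,0] f=>[2,2] g=>[1,2]
  e2=[0,0,1] f=>[2,0] g=>[2,2]
⟦path⟧: [2 1 2; 0 2 2]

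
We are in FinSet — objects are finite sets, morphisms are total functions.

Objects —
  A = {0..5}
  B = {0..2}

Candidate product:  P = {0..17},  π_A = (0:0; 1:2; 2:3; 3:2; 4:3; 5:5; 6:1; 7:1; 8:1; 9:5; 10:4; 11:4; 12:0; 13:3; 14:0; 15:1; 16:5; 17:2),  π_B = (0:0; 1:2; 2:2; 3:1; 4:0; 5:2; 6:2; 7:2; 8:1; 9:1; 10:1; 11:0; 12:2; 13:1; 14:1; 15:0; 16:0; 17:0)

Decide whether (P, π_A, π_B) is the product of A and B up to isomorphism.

Answer: NOT A VALID PRODUCT — duplicate pair at indices 7,6

Trace:
|A|·|B| = 6·3 = 18;  |P| = 18
Check the pairing map k ↦ (π_A(k), π_B(k)):
  0 : (0,0)
  1 : (2,2)
  2 : (3,2)
  3 : (2,1)
  4 : (3,0)
  5 : (5,2)
  6 : (1,2)
  7 : (1,2)  ✗ repeats pair of k=6
  8 : (1,1)
  9 : (5,1)
  10 : (4,1)
  11 : (4,0)
  12 : (0,2)
  13 : (3,1)
  14 : (0,1)
  15 : (1,0)
  16 : (5,0)
  17 : (2,0)
distinct pairs in image: 17 / 18 needed
  → (1,2) hit at k=6 and k=7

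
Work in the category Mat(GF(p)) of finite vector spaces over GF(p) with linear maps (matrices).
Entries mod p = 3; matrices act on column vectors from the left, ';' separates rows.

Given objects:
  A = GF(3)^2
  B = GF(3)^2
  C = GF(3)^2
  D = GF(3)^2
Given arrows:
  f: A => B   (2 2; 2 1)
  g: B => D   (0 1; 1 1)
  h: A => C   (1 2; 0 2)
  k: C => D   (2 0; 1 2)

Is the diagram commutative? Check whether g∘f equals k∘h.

Answer: COMMUTES

Trace:
1) trace f;g:
  e0=[1,0] f=>[2,2] g=>[2,1]
  e1=[0,1] f=>[2,1] g=>[1,0]
  composite₁ = (2 1; 1 0)
2) trace h;k:
  e0=[1,0] h=>[1,0] k=>[2,1]
  e1=[0,1] h=>[2,2] k=>[1,0]
  composite₂ = (2 1; 1 0)
Equal? equal; square commutes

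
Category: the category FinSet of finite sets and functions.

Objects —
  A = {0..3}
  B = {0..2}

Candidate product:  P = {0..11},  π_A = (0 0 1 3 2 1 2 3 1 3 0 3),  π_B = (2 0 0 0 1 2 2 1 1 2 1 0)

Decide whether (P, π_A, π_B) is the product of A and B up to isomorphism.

|A|·|B| = 4·3 = 12;  |P| = 12
Check the pairing map k ↦ (π_A(k), π_B(k)):
  0 -> (0,2)
  1 -> (0,0)
  2 -> (1,0)
  3 -> (3,0)
  4 -> (2,1)
  5 -> (1,2)
  6 -> (2,2)
  7 -> (3,1)
  8 -> (1,1)
  9 -> (3,2)
  10 -> (0,1)
  11 -> (3,0)  ✗ repeats pair of k=3
distinct pairs in image: 11 / 12 needed
  → (3,0) hit at k=3 and k=11

Answer: NOT A VALID PRODUCT — duplicate pair at indices 11,3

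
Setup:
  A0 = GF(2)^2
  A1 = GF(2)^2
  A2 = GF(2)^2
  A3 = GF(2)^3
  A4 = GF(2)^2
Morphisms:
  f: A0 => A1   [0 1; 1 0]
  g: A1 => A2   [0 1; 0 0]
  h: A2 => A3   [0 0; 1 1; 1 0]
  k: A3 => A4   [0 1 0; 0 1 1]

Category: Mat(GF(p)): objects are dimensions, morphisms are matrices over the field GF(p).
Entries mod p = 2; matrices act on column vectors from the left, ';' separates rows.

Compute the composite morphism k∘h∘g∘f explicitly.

Answer: [1 0; 0 0]

Trace:
  e0=[1,0] f=>[0,1] g=>[1,0] h=>[0,1,1] k=>[1,0]
  e1=[0,1] f=>[1,0] g=>[0,0] h=>[0,0,0] k=>[0,0]
⟦path⟧: [1 0; 0 0]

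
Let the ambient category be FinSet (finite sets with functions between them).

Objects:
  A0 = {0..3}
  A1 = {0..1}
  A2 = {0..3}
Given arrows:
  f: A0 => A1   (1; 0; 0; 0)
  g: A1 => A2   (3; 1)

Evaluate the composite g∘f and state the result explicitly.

  0 f=>1 g=>1
  1 f=>0 g=>3
  2 f=>0 g=>3
  3 f=>0 g=>3
composite: (1; 3; 3; 3)

Answer: (1; 3; 3; 3)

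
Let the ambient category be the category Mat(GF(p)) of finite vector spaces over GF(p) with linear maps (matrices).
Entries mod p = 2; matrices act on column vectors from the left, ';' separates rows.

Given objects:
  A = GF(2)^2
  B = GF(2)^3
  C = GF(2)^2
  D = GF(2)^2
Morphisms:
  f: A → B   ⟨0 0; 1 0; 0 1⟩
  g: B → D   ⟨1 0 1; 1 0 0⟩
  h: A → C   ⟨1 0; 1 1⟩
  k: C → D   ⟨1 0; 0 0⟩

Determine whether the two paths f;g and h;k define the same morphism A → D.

Answer: DOES NOT COMMUTE

Derivation:
Path 1 = f;g:
  e0=(1,0) f→(0,1,0) g→(0,0)
  e1=(0,1) f→(0,0,1) g→(1,0)
  composite₁ = ⟨0 1; 0 0⟩
Path 2 = h;k:
  e0=(1,0) h→(1,1) k→(1,0)
  e1=(0,1) h→(0,1) k→(0,0)
  composite₂ = ⟨1 0; 0 0⟩
Equal? distinct morphisms ✗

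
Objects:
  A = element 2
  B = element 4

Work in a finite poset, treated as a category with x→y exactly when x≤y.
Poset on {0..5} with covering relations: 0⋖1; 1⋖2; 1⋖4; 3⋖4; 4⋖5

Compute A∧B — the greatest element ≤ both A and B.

Common predecessors of 2,4: {0,1}
  0 ≤ 1
  1 ≤ 1
glb = 1

Answer: A∧B = 1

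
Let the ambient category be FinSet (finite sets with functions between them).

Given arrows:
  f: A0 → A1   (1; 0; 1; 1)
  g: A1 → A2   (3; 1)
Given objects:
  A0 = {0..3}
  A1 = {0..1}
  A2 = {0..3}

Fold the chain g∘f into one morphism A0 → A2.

Answer: (1; 3; 1; 1)

Work:
  0 f→1 g→1
  1 f→0 g→3
  2 f→1 g→1
  3 f→1 g→1
result: (1; 3; 1; 1)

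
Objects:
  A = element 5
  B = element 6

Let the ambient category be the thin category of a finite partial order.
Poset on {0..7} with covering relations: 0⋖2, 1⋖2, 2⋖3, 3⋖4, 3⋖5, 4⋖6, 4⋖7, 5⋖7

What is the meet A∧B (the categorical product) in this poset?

Common predecessors of 5,6: {0,1,2,3}
  0 <= 3
  1 <= 3
  2 <= 3
  3 <= 3
glb = 3

Answer: A∧B = 3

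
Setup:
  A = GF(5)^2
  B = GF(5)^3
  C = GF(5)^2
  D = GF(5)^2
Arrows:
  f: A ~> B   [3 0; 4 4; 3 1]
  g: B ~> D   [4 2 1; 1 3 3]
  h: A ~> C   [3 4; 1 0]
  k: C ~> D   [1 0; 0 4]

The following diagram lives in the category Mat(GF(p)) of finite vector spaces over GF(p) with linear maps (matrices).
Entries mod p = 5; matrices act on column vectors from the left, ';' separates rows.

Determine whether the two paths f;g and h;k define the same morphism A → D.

Answer: COMMUTES

Trace:
Path 1 = f;g:
  e0=(1,0) f~>(3,4,3) g~>(3,4)
  e1=(0,1) f~>(0,4,1) g~>(4,0)
  composite₁ = [3 4; 4 0]
Path 2 = h;k:
  e0=(1,0) h~>(3,1) k~>(3,4)
  e1=(0,1) h~>(4,0) k~>(4,0)
  composite₂ = [3 4; 4 0]
Equal? same morphism ✓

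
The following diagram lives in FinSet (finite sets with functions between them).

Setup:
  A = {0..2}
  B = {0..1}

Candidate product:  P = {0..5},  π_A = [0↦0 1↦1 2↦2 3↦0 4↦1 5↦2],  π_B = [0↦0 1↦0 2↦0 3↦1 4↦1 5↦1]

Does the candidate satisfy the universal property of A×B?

Answer: VALID PRODUCT

Work:
|A|·|B| = 3·2 = 6;  |P| = 6
Check the pairing map k ↦ (π_A(k), π_B(k)):
  0 ↦ (0,0)
  1 ↦ (1,0)
  2 ↦ (2,0)
  3 ↦ (0,1)
  4 ↦ (1,1)
  5 ↦ (2,1)
distinct pairs in image: 6 / 6 needed
  → bijection onto A×B; projections well-typed.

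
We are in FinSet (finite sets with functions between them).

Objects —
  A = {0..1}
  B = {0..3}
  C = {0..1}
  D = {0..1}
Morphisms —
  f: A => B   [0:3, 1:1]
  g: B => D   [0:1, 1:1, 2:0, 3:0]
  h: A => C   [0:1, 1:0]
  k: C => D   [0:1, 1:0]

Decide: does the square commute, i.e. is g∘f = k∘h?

Answer: COMMUTES

Work:
1) trace f;g:
  0 f=>3 g=>0
  1 f=>1 g=>1
  result₁ = [0:0, 1:1]
2) trace h;k:
  0 h=>1 k=>0
  1 h=>0 k=>1
  result₂ = [0:0, 1:1]
Equal? equal; square commutes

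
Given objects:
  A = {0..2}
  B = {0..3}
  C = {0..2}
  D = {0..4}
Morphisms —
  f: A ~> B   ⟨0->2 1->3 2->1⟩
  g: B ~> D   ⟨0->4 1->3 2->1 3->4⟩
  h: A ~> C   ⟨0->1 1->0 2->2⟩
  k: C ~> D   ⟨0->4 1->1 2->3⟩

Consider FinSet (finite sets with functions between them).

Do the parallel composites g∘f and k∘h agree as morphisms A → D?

Answer: COMMUTES

Derivation:
Along f;g (path 1):
  0 f~>2 g~>1
  1 f~>3 g~>4
  2 f~>1 g~>3
  ⟦path⟧₁ = ⟨0->1 1->4 2->3⟩
Along h;k (path 2):
  0 h~>1 k~>1
  1 h~>0 k~>4
  2 h~>2 k~>3
  ⟦path⟧₂ = ⟨0->1 1->4 2->3⟩
Equal? same morphism ✓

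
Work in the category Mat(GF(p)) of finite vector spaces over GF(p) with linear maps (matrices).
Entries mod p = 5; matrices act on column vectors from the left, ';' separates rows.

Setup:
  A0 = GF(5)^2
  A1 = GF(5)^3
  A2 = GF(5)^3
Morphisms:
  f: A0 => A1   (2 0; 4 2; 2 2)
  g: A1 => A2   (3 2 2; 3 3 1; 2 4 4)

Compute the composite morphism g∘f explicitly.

  e0=(1,0) f=>(2,4,2) g=>(3,0,3)
  e1=(0,1) f=>(0,2,2) g=>(3,3,1)
composite: (3 3; 0 3; 3 1)

Answer: (3 3; 0 3; 3 1)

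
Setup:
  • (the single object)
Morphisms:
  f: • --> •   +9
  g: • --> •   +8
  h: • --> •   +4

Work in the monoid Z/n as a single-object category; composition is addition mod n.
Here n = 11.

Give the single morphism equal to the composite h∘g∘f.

Answer: +10

Trace:
  0 +9≡9 +8≡6 +4≡10  (mod 11)
composite: +10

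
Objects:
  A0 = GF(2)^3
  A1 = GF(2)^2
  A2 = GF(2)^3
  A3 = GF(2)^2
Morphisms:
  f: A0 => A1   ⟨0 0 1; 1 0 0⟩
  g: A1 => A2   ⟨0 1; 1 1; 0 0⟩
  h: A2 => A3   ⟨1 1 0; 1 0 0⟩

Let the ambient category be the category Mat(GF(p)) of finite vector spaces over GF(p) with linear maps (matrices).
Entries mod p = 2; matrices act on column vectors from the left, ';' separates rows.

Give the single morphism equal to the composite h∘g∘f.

  e0=⟨1,0,0⟩ f=>⟨0,1⟩ g=>⟨1,1,0⟩ h=>⟨0,1⟩
  e1=⟨0,1,0⟩ f=>⟨0,0⟩ g=>⟨0,0,0⟩ h=>⟨0,0⟩
  e2=⟨0,0,1⟩ f=>⟨1,0⟩ g=>⟨0,1,0⟩ h=>⟨1,0⟩
result: ⟨0 0 1; 1 0 0⟩

Answer: ⟨0 0 1; 1 0 0⟩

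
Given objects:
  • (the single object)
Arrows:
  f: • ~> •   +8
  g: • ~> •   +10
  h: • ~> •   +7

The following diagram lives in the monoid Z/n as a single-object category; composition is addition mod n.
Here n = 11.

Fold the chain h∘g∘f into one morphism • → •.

  0 +8≡8 +10≡7 +7≡3  (mod 11)
result: +3

Answer: +3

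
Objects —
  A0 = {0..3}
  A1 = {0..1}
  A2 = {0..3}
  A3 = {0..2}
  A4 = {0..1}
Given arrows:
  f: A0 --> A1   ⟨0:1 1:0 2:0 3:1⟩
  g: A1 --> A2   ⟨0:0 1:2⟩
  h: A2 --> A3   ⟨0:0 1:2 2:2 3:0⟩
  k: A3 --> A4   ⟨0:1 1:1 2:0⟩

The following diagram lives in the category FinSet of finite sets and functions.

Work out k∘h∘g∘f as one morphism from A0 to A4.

Answer: ⟨0:0 1:1 2:1 3:0⟩

Derivation:
  0 f-->1 g-->2 h-->2 k-->0
  1 f-->0 g-->0 h-->0 k-->1
  2 f-->0 g-->0 h-->0 k-->1
  3 f-->1 g-->2 h-->2 k-->0
⟦path⟧: ⟨0:0 1:1 2:1 3:0⟩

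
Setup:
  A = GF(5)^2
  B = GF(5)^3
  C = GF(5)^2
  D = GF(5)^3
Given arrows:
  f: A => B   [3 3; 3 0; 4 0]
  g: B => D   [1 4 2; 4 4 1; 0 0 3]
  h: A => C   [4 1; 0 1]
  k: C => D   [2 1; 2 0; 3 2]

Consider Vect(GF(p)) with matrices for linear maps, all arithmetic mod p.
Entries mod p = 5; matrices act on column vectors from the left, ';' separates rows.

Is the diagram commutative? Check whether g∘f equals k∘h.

Path 1 = f;g:
  e0=⟨1,0⟩ f=>⟨3,3,4⟩ g=>⟨3,3,2⟩
  e1=⟨0,1⟩ f=>⟨3,0,0⟩ g=>⟨3,2,0⟩
  composite₁ = [3 3; 3 2; 2 0]
Path 2 = h;k:
  e0=⟨1,0⟩ h=>⟨4,0⟩ k=>⟨3,3,2⟩
  e1=⟨0,1⟩ h=>⟨1,1⟩ k=>⟨3,2,0⟩
  composite₂ = [3 3; 3 2; 2 0]
Equal? YES — commutes

Answer: COMMUTES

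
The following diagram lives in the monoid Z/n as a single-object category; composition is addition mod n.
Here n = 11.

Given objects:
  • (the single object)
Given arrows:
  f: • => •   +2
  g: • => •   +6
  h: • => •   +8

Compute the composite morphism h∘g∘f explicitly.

  0 +2≡2 +6≡8 +8≡5  (mod 11)
composite: +5

Answer: +5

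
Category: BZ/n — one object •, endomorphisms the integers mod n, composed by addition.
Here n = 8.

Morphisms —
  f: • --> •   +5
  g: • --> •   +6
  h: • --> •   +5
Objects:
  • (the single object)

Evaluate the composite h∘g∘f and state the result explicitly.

Answer: +0

Derivation:
  0 +5≡5 +6≡3 +5≡0  (mod 8)
composite: +0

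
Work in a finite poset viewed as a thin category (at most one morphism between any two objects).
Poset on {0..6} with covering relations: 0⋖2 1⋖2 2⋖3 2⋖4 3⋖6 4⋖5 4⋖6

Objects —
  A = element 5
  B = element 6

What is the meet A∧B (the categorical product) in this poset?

Common predecessors of 5,6: {0,1,2,4}
  0 ⊑ 4
  1 ⊑ 4
  2 ⊑ 4
  4 ⊑ 4
glb = 4

Answer: A∧B = 4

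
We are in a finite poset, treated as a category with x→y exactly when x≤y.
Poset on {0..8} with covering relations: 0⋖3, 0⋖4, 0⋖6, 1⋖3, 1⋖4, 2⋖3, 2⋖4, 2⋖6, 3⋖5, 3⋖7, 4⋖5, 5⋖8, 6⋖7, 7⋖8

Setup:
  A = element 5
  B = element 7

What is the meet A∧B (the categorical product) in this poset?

Answer: A∧B = 3

Work:
Common predecessors of 5,7: {0,1,2,3}
  0 ⊑ 3
  1 ⊑ 3
  2 ⊑ 3
  3 ⊑ 3
glb = 3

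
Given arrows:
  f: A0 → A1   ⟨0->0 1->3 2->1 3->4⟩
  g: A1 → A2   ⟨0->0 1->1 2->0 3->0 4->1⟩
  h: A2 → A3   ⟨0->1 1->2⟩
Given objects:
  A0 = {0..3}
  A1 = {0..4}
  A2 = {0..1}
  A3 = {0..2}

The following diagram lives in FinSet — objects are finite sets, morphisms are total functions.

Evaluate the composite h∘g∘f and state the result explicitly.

  0 f→0 g→0 h→1
  1 f→3 g→0 h→1
  2 f→1 g→1 h→2
  3 f→4 g→1 h→2
result: ⟨0->1 1->1 2->2 3->2⟩

Answer: ⟨0->1 1->1 2->2 3->2⟩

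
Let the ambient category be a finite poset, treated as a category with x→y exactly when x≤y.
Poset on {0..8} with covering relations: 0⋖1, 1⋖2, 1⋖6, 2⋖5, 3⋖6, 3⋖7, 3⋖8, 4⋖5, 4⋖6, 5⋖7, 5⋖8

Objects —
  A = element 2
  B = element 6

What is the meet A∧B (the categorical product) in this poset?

Answer: A∧B = 1

Trace:
Common predecessors of 2,6: {0,1}
  0 <= 1
  1 <= 1
glb = 1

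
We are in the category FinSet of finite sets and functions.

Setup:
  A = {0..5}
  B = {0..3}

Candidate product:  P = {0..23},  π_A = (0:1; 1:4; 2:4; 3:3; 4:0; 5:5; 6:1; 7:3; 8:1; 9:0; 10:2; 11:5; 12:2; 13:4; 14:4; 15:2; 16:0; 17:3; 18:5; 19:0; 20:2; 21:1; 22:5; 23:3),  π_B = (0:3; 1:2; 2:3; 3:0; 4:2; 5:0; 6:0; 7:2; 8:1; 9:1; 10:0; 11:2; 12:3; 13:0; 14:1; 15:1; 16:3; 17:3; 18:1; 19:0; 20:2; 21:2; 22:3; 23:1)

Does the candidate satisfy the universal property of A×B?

|A|·|B| = 6·4 = 24;  |P| = 24
Check the pairing map k ↦ (π_A(k), π_B(k)):
  0 : (1,3)
  1 : (4,2)
  2 : (4,3)
  3 : (3,0)
  4 : (0,2)
  5 : (5,0)
  6 : (1,0)
  7 : (3,2)
  8 : (1,1)
  9 : (0,1)
  10 : (2,0)
  11 : (5,2)
  12 : (2,3)
  13 : (4,0)
  14 : (4,1)
  15 : (2,1)
  16 : (0,3)
  17 : (3,3)
  18 : (5,1)
  19 : (0,0)
  20 : (2,2)
  21 : (1,2)
  22 : (5,3)
  23 : (3,1)
distinct pairs in image: 24 / 24 needed
  → bijection onto A×B; projections well-typed.

Answer: VALID PRODUCT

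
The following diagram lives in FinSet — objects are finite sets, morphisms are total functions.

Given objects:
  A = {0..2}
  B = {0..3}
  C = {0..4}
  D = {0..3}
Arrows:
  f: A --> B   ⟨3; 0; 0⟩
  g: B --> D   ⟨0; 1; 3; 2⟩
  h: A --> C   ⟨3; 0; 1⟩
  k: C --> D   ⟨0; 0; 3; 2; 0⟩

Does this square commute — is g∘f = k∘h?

Answer: COMMUTES

Derivation:
Path 1 = f;g:
  0 f-->3 g-->2
  1 f-->0 g-->0
  2 f-->0 g-->0
  composite₁ = ⟨2; 0; 0⟩
Path 2 = h;k:
  0 h-->3 k-->2
  1 h-->0 k-->0
  2 h-->1 k-->0
  composite₂ = ⟨2; 0; 0⟩
Equal? YES — commutes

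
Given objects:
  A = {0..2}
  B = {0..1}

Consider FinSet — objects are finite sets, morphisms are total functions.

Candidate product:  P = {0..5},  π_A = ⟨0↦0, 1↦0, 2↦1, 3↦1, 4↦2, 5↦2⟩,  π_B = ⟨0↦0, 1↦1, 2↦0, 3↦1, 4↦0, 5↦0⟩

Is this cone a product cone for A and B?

|A|·|B| = 3·2 = 6;  |P| = 6
Check the pairing map k ↦ (π_A(k), π_B(k)):
  0 ↦ (0,0)
  1 ↦ (0,1)
  2 ↦ (1,0)
  3 ↦ (1,1)
  4 ↦ (2,0)
  5 ↦ (2,0)  ✗ repeats pair of k=4
distinct pairs in image: 5 / 6 needed
  → (2,0) hit at k=4 and k=5

Answer: NOT A VALID PRODUCT — duplicate pair at indices 4,5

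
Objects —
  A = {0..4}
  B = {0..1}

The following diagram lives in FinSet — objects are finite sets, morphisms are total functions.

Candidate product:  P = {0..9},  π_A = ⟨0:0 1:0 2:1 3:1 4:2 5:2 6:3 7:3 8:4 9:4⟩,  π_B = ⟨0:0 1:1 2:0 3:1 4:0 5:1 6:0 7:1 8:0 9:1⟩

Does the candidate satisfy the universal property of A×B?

|A|·|B| = 5·2 = 10;  |P| = 10
Check the pairing map k ↦ (π_A(k), π_B(k)):
  0 : (0,0)
  1 : (0,1)
  2 : (1,0)
  3 : (1,1)
  4 : (2,0)
  5 : (2,1)
  6 : (3,0)
  7 : (3,1)
  8 : (4,0)
  9 : (4,1)
distinct pairs in image: 10 / 10 needed
  → bijection onto A×B; projections well-typed.

Answer: VALID PRODUCT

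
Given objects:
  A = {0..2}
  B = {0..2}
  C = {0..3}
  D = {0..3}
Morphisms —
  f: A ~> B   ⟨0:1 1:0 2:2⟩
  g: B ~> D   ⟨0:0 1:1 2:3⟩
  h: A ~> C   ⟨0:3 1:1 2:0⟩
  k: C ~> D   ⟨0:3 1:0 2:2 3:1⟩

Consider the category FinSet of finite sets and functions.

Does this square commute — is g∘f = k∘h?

Along f;g (path 1):
  0 f~>1 g~>1
  1 f~>0 g~>0
  2 f~>2 g~>3
  composite₁ = ⟨0:1 1:0 2:3⟩
Along h;k (path 2):
  0 h~>3 k~>1
  1 h~>1 k~>0
  2 h~>0 k~>3
  composite₂ = ⟨0:1 1:0 2:3⟩
Equal? YES — commutes

Answer: COMMUTES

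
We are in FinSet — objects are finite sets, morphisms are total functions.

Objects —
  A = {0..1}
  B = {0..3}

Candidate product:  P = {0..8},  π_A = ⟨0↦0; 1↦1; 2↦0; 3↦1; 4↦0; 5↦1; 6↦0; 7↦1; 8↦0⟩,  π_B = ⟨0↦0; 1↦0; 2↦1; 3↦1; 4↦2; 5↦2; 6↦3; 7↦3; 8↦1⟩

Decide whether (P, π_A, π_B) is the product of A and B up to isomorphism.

|A|·|B| = 2·4 = 8;  |P| = 9
  → cardinalities differ; no bijection possible.

Answer: NOT A VALID PRODUCT — |P|=9 ≠ |A|·|B|=8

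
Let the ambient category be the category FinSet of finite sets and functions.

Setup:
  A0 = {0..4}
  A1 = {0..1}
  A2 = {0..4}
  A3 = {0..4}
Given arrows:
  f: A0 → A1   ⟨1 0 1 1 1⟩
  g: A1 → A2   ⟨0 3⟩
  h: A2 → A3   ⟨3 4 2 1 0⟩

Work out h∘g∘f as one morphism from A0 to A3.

  0 f→1 g→3 h→1
  1 f→0 g→0 h→3
  2 f→1 g→3 h→1
  3 f→1 g→3 h→1
  4 f→1 g→3 h→1
result: ⟨1 3 1 1 1⟩

Answer: ⟨1 3 1 1 1⟩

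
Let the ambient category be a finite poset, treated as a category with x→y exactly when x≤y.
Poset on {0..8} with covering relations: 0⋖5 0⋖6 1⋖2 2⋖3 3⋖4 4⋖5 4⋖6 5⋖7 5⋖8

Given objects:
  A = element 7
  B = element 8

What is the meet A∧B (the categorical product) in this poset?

Common predecessors of 7,8: {0,1,2,3,4,5}
  0 <= 5
  1 <= 5
  2 <= 5
  3 <= 5
  4 <= 5
  5 <= 5
glb = 5

Answer: A∧B = 5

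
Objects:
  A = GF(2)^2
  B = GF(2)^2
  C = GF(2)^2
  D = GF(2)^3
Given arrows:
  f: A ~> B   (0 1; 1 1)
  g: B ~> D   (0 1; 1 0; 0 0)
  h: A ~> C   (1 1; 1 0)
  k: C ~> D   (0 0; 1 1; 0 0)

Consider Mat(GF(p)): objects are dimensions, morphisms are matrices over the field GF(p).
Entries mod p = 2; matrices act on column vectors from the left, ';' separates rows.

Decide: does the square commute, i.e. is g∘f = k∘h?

Answer: DOES NOT COMMUTE

Derivation:
Path 1 = f;g:
  e0=(1,0) f~>(0,1) g~>(1,0,0)
  e1=(0,1) f~>(1,1) g~>(1,1,0)
  result₁ = (1 1; 0 1; 0 0)
Path 2 = h;k:
  e0=(1,0) h~>(1,1) k~>(0,0,0)
  e1=(0,1) h~>(1,0) k~>(0,1,0)
  result₂ = (0 0; 0 1; 0 0)
Equal? distinct morphisms ✗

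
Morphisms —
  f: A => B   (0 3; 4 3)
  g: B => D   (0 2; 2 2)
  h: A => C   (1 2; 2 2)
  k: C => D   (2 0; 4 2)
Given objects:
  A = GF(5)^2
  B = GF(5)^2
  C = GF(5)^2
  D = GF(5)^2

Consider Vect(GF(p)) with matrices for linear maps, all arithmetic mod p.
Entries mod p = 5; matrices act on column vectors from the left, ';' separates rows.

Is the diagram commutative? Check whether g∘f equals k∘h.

Answer: DOES NOT COMMUTE

Trace:
1) trace f;g:
  e0=(1,0) f=>(0,4) g=>(3,3)
  e1=(0,1) f=>(3,3) g=>(1,2)
  result₁ = (3 1; 3 2)
2) trace h;k:
  e0=(1,0) h=>(1,2) k=>(2,3)
  e1=(0,1) h=>(2,2) k=>(4,2)
  result₂ = (2 4; 3 2)
Equal? distinct morphisms ✗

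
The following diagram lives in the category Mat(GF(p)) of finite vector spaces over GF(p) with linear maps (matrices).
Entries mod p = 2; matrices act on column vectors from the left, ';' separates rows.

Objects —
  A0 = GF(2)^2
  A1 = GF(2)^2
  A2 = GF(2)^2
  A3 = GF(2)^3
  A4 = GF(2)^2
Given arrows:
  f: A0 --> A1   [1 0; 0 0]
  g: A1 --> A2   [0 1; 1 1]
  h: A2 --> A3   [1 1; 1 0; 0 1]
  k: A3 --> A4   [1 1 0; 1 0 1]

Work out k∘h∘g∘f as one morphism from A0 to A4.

Answer: [1 0; 0 0]

Derivation:
  e0=[1,0] f-->[1,0] g-->[0,1] h-->[1,0,1] k-->[1,0]
  e1=[0,1] f-->[0,0] g-->[0,0] h-->[0,0,0] k-->[0,0]
⟦path⟧: [1 0; 0 0]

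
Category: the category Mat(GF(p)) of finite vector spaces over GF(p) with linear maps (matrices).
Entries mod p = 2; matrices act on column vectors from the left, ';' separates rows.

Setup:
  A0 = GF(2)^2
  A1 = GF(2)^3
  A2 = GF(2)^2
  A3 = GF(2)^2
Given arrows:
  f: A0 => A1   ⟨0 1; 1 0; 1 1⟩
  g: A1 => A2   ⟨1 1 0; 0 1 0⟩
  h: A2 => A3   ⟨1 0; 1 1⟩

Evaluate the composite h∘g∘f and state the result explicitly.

Answer: ⟨1 1; 0 1⟩

Derivation:
  e0=⟨1,0⟩ f=>⟨0,1,1⟩ g=>⟨1,1⟩ h=>⟨1,0⟩
  e1=⟨0,1⟩ f=>⟨1,0,1⟩ g=>⟨1,0⟩ h=>⟨1,1⟩
composite: ⟨1 1; 0 1⟩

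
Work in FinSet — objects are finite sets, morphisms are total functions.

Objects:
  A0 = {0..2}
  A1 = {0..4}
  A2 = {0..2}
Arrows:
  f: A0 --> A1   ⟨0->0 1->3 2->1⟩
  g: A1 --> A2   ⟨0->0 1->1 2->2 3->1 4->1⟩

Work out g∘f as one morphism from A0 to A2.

  0 f-->0 g-->0
  1 f-->3 g-->1
  2 f-->1 g-->1
composite: ⟨0->0 1->1 2->1⟩

Answer: ⟨0->0 1->1 2->1⟩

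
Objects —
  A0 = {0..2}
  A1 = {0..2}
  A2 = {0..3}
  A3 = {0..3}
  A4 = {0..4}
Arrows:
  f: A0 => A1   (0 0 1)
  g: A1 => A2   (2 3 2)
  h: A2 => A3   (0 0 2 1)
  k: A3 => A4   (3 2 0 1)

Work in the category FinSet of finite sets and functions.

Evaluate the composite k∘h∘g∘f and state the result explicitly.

  0 f=>0 g=>2 h=>2 k=>0
  1 f=>0 g=>2 h=>2 k=>0
  2 f=>1 g=>3 h=>1 k=>2
⟦path⟧: (0 0 2)

Answer: (0 0 2)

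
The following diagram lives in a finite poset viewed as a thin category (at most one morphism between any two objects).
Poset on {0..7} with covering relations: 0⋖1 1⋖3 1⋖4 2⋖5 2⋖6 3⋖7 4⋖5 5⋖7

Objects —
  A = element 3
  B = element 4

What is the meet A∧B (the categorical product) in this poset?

Lower bounds of A=3 and B=4: {0,1}
  0 ⊑ 1
  1 ⊑ 1
glb = 1

Answer: A∧B = 1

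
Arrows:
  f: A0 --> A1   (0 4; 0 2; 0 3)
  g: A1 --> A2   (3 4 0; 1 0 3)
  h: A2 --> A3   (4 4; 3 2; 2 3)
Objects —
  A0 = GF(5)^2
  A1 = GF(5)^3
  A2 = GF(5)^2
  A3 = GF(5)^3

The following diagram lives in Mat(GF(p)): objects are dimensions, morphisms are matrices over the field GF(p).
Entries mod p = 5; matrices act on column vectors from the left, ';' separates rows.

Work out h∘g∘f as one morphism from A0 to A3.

Answer: (0 2; 0 1; 0 4)

Trace:
  e0=[1,0] f-->[0,0,0] g-->[0,0] h-->[0,0,0]
  e1=[0,1] f-->[4,2,3] g-->[0,3] h-->[2,1,4]
result: (0 2; 0 1; 0 4)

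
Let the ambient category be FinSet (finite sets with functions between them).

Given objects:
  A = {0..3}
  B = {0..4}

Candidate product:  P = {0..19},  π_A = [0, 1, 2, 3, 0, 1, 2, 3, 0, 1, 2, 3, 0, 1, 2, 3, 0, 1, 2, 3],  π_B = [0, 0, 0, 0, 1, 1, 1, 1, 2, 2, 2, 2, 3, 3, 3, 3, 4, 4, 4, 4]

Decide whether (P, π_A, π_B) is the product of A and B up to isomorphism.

|A|·|B| = 4·5 = 20;  |P| = 20
Check the pairing map k ↦ (π_A(k), π_B(k)):
  0 : (0,0)
  1 : (1,0)
  2 : (2,0)
  3 : (3,0)
  4 : (0,1)
  5 : (1,1)
  6 : (2,1)
  7 : (3,1)
  8 : (0,2)
  9 : (1,2)
  10 : (2,2)
  11 : (3,2)
  12 : (0,3)
  13 : (1,3)
  14 : (2,3)
  15 : (3,3)
  16 : (0,4)
  17 : (1,4)
  18 : (2,4)
  19 : (3,4)
distinct pairs in image: 20 / 20 needed
  → bijection onto A×B; projections well-typed.

Answer: VALID PRODUCT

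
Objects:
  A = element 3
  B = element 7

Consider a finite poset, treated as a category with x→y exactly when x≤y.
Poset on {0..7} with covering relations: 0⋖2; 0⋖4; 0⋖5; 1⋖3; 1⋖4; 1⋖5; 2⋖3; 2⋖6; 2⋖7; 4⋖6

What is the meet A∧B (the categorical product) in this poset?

Answer: A∧B = 2

Derivation:
Common predecessors of 3,7: {0,2}
  0 <= 2
  2 <= 2
glb = 2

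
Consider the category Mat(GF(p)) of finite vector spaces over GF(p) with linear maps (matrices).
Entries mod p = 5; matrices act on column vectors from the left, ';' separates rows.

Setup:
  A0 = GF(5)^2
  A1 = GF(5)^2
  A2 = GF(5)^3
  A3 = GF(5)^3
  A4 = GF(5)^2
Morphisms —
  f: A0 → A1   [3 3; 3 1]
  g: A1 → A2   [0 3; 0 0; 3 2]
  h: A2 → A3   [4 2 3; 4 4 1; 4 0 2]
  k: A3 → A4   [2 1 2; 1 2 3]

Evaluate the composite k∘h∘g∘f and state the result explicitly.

  e0=[1,0] f→[3,3] g→[4,0,0] h→[1,1,1] k→[0,1]
  e1=[0,1] f→[3,1] g→[3,0,1] h→[0,3,4] k→[1,3]
⟦path⟧: [0 1; 1 3]

Answer: [0 1; 1 3]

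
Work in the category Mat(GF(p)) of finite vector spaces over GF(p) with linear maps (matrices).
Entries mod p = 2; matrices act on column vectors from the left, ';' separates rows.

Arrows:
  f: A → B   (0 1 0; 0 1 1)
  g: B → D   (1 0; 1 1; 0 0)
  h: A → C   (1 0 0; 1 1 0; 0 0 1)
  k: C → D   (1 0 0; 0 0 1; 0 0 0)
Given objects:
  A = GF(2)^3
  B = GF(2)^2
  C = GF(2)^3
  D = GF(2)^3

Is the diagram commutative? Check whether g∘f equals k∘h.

Along f;g (path 1):
  e0=⟨1,0,0⟩ f→⟨0,0⟩ g→⟨0,0,0⟩
  e1=⟨0,1,0⟩ f→⟨1,1⟩ g→⟨1,0,0⟩
  e2=⟨0,0,1⟩ f→⟨0,1⟩ g→⟨0,1,0⟩
  composite₁ = (0 1 0; 0 0 1; 0 0 0)
Along h;k (path 2):
  e0=⟨1,0,0⟩ h→⟨1,1,0⟩ k→⟨1,0,0⟩
  e1=⟨0,1,0⟩ h→⟨0,1,0⟩ k→⟨0,0,0⟩
  e2=⟨0,0,1⟩ h→⟨0,0,1⟩ k→⟨0,1,0⟩
  composite₂ = (1 0 0; 0 0 1; 0 0 0)
Equal? distinct morphisms ✗

Answer: DOES NOT COMMUTE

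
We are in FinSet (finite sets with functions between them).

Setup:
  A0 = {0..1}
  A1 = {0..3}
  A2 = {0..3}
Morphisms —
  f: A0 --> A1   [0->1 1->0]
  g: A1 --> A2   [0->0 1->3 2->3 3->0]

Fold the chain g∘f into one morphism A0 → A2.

  0 f-->1 g-->3
  1 f-->0 g-->0
result: [0->3 1->0]

Answer: [0->3 1->0]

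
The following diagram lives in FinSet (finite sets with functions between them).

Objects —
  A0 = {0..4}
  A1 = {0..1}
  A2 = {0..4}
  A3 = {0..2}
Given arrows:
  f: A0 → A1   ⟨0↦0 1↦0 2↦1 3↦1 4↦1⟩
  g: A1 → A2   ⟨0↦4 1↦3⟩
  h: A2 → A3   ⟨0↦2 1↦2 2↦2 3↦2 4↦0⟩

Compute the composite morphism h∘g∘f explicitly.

Answer: ⟨0↦0 1↦0 2↦2 3↦2 4↦2⟩

Trace:
  0 f→0 g→4 h→0
  1 f→0 g→4 h→0
  2 f→1 g→3 h→2
  3 f→1 g→3 h→2
  4 f→1 g→3 h→2
composite: ⟨0↦0 1↦0 2↦2 3↦2 4↦2⟩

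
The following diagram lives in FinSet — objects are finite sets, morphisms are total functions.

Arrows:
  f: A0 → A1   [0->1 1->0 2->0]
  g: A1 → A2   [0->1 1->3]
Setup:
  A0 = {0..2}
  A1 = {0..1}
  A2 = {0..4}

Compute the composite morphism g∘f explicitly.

Answer: [0->3 1->1 2->1]

Work:
  0 f→1 g→3
  1 f→0 g→1
  2 f→0 g→1
result: [0->3 1->1 2->1]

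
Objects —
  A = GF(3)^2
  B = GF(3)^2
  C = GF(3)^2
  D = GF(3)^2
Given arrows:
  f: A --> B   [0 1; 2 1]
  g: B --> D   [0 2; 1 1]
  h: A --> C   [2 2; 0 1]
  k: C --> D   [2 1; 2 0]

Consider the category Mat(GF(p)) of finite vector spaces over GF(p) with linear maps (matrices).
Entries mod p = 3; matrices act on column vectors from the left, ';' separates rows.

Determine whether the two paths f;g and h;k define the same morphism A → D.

Path 1 = f;g:
  e0=(1,0) f-->(0,2) g-->(1,2)
  e1=(0,1) f-->(1,1) g-->(2,2)
  ⟦path⟧₁ = [1 2; 2 2]
Path 2 = h;k:
  e0=(1,0) h-->(2,0) k-->(1,1)
  e1=(0,1) h-->(2,1) k-->(2,1)
  ⟦path⟧₂ = [1 2; 1 1]
Equal? NO — does not commute

Answer: DOES NOT COMMUTE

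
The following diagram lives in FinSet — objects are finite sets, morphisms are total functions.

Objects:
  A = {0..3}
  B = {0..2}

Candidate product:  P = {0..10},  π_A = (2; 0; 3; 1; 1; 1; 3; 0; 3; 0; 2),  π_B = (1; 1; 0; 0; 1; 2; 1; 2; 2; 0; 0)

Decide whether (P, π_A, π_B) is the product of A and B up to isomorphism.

|A|·|B| = 4·3 = 12;  |P| = 11
  → cardinalities differ; no bijection possible.

Answer: NOT A VALID PRODUCT — |P|=11 ≠ |A|·|B|=12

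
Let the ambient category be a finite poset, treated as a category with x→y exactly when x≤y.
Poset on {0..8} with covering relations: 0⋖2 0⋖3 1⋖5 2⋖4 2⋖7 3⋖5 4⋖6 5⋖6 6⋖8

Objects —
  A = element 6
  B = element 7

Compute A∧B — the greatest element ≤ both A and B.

Answer: A∧B = 2

Derivation:
Common predecessors of 6,7: {0,2}
  0 <= 2
  2 <= 2
glb = 2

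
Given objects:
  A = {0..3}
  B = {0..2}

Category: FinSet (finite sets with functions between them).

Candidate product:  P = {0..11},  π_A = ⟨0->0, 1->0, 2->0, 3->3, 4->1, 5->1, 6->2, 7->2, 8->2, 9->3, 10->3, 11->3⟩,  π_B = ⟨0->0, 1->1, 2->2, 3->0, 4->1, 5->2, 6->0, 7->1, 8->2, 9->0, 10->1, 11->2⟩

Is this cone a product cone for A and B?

|A|·|B| = 4·3 = 12;  |P| = 12
Check the pairing map k ↦ (π_A(k), π_B(k)):
  0 -> (0,0)
  1 -> (0,1)
  2 -> (0,2)
  3 -> (3,0)
  4 -> (1,1)
  5 -> (1,2)
  6 -> (2,0)
  7 -> (2,1)
  8 -> (2,2)
  9 -> (3,0)  ✗ repeats pair of k=3
  10 -> (3,1)
  11 -> (3,2)
distinct pairs in image: 11 / 12 needed
  → (3,0) hit at k=3 and k=9

Answer: NOT A VALID PRODUCT — duplicate pair at indices 9,3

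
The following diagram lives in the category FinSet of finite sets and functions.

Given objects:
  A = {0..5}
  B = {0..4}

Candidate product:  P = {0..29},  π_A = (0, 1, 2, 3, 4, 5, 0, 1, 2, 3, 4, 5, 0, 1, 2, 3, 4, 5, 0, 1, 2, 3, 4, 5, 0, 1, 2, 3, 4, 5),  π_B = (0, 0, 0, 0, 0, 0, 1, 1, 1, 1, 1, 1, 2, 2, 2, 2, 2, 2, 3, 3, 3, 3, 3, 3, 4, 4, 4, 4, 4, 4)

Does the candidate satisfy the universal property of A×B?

|A|·|B| = 6·5 = 30;  |P| = 30
Check the pairing map k ↦ (π_A(k), π_B(k)):
  0 : (0,0)
  1 : (1,0)
  2 : (2,0)
  3 : (3,0)
  4 : (4,0)
  5 : (5,0)
  6 : (0,1)
  7 : (1,1)
  8 : (2,1)
  9 : (3,1)
  10 : (4,1)
  11 : (5,1)
  12 : (0,2)
  13 : (1,2)
  14 : (2,2)
  15 : (3,2)
  16 : (4,2)
  17 : (5,2)
  18 : (0,3)
  19 : (1,3)
  20 : (2,3)
  21 : (3,3)
  22 : (4,3)
  23 : (5,3)
  24 : (0,4)
  25 : (1,4)
  26 : (2,4)
  27 : (3,4)
  28 : (4,4)
  29 : (5,4)
distinct pairs in image: 30 / 30 needed
  → bijection onto A×B; projections well-typed.

Answer: VALID PRODUCT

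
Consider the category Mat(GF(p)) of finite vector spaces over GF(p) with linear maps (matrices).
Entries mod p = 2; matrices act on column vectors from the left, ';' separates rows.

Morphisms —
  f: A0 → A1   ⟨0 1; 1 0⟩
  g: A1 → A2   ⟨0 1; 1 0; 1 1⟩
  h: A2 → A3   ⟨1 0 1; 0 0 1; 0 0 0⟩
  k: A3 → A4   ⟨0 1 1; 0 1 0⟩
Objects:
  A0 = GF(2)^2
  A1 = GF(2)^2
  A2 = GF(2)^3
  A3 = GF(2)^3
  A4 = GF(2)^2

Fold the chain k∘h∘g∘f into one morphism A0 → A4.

  e0=[1,0] f→[0,1] g→[1,0,1] h→[0,1,0] k→[1,1]
  e1=[0,1] f→[1,0] g→[0,1,1] h→[1,1,0] k→[1,1]
result: ⟨1 1; 1 1⟩

Answer: ⟨1 1; 1 1⟩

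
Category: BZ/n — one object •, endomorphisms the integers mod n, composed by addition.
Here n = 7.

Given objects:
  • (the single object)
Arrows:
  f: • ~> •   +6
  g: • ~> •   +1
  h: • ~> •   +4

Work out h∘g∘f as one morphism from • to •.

Answer: +4

Work:
  0 +6≡6 +1≡0 +4≡4  (mod 7)
result: +4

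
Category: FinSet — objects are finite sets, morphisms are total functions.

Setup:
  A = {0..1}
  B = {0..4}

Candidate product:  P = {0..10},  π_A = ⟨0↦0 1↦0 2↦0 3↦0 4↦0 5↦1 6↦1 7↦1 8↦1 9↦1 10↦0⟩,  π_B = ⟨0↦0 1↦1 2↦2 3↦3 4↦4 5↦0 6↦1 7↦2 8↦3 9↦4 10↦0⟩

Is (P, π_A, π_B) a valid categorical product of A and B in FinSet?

|A|·|B| = 2·5 = 10;  |P| = 11
  → cardinalities differ; no bijection possible.

Answer: NOT A VALID PRODUCT — |P|=11 ≠ |A|·|B|=10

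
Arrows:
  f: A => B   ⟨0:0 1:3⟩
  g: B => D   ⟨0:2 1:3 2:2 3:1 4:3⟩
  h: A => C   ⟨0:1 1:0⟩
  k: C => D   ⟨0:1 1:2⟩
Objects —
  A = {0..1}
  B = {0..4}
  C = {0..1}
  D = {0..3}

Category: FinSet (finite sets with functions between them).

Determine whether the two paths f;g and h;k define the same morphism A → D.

Answer: COMMUTES

Trace:
Along f;g (path 1):
  0 f=>0 g=>2
  1 f=>3 g=>1
  ⟦path⟧₁ = ⟨0:2 1:1⟩
Along h;k (path 2):
  0 h=>1 k=>2
  1 h=>0 k=>1
  ⟦path⟧₂ = ⟨0:2 1:1⟩
Equal? same morphism ✓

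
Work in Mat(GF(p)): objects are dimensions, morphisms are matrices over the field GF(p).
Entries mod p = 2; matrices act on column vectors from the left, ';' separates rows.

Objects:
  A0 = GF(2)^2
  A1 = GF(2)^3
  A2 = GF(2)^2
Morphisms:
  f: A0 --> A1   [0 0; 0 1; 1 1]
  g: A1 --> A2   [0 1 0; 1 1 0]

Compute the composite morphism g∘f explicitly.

Answer: [0 1; 0 1]

Derivation:
  e0=(1,0) f-->(0,0,1) g-->(0,0)
  e1=(0,1) f-->(0,1,1) g-->(1,1)
result: [0 1; 0 1]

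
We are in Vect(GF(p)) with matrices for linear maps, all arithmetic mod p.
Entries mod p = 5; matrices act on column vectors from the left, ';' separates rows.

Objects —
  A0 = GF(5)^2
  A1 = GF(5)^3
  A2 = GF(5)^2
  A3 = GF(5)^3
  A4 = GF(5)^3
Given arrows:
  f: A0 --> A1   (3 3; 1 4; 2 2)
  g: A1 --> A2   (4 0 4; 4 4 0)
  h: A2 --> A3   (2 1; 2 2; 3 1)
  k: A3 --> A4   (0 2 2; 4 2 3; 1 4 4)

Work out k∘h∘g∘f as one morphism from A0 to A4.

  e0=⟨1,0⟩ f-->⟨3,1,2⟩ g-->⟨0,1⟩ h-->⟨1,2,1⟩ k-->⟨1,1,3⟩
  e1=⟨0,1⟩ f-->⟨3,4,2⟩ g-->⟨0,3⟩ h-->⟨3,1,3⟩ k-->⟨3,3,4⟩
composite: (1 3; 1 3; 3 4)

Answer: (1 3; 1 3; 3 4)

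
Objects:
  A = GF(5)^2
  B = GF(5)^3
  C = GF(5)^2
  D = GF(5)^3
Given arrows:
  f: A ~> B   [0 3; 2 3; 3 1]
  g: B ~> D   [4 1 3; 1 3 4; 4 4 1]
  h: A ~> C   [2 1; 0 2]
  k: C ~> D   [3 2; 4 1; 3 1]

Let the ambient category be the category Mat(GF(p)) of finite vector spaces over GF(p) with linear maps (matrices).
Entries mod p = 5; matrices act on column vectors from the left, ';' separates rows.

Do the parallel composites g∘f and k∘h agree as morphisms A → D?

1) trace f;g:
  e0=⟨1,0⟩ f~>⟨0,2,3⟩ g~>⟨1,3,1⟩
  e1=⟨0,1⟩ f~>⟨3,3,1⟩ g~>⟨3,1,0⟩
  composite₁ = [1 3; 3 1; 1 0]
2) trace h;k:
  e0=⟨1,0⟩ h~>⟨2,0⟩ k~>⟨1,3,1⟩
  e1=⟨0,1⟩ h~>⟨1,2⟩ k~>⟨2,1,0⟩
  composite₂ = [1 2; 3 1; 1 0]
Equal? differ; not commutative

Answer: DOES NOT COMMUTE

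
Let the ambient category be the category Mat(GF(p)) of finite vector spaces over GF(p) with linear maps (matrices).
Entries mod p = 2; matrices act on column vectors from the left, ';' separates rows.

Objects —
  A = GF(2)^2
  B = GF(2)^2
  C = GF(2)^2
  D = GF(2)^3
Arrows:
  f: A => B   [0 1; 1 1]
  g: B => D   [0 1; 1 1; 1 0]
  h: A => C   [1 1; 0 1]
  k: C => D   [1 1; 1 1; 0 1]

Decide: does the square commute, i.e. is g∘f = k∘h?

Along f;g (path 1):
  e0=(1,0) f=>(0,1) g=>(1,1,0)
  e1=(0,1) f=>(1,1) g=>(1,0,1)
  composite₁ = [1 1; 1 0; 0 1]
Along h;k (path 2):
  e0=(1,0) h=>(1,0) k=>(1,1,0)
  e1=(0,1) h=>(1,1) k=>(0,0,1)
  composite₂ = [1 0; 1 0; 0 1]
Equal? differ; not commutative

Answer: DOES NOT COMMUTE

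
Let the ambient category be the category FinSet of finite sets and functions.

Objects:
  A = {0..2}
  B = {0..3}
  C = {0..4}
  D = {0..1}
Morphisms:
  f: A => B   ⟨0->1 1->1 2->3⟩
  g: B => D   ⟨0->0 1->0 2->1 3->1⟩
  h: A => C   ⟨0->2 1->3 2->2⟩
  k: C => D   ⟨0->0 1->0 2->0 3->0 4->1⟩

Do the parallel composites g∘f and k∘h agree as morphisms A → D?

Along f;g (path 1):
  0 f=>1 g=>0
  1 f=>1 g=>0
  2 f=>3 g=>1
  composite₁ = ⟨0->0 1->0 2->1⟩
Along h;k (path 2):
  0 h=>2 k=>0
  1 h=>3 k=>0
  2 h=>2 k=>0
  composite₂ = ⟨0->0 1->0 2->0⟩
Equal? distinct morphisms ✗

Answer: DOES NOT COMMUTE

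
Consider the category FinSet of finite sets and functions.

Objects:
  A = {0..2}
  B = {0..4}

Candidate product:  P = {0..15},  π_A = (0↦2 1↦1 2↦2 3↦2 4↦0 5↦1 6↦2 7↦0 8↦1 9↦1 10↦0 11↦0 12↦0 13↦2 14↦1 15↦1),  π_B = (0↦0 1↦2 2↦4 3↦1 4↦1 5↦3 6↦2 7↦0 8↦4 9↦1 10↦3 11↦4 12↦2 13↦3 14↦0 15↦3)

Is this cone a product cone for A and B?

|A|·|B| = 3·5 = 15;  |P| = 16
  → cardinalities differ; no bijection possible.

Answer: NOT A VALID PRODUCT — |P|=16 ≠ |A|·|B|=15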